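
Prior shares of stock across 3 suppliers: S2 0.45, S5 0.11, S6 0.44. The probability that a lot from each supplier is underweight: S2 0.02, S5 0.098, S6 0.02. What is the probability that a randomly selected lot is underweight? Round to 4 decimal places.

Unnormalized posteriors (prior × likelihood):
  S2: 0.45 × 0.02 = 0.009
  S5: 0.11 × 0.098 = 0.01078
  S6: 0.44 × 0.02 = 0.0088
P(underweight) = 0.009 + 0.01078 + 0.0088 = 0.02858 → 0.0286.

0.0286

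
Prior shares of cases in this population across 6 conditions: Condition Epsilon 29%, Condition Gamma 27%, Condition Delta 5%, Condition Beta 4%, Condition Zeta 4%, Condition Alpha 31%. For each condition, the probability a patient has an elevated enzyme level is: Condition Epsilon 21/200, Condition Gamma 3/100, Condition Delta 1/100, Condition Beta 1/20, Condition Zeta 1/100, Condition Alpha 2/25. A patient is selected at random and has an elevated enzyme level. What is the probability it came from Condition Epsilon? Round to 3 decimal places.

0.460

Unnormalized posteriors (prior × likelihood):
  Condition Epsilon: 0.29 × 0.105 = 0.03045
  Condition Gamma: 0.27 × 0.03 = 0.0081
  Condition Delta: 0.05 × 0.01 = 0.0005
  Condition Beta: 0.04 × 0.05 = 0.002
  Condition Zeta: 0.04 × 0.01 = 0.0004
  Condition Alpha: 0.31 × 0.08 = 0.0248
Total = 0.06625.
P(Condition Epsilon | evidence) = 0.03045 / 0.06625 ≈ 0.460.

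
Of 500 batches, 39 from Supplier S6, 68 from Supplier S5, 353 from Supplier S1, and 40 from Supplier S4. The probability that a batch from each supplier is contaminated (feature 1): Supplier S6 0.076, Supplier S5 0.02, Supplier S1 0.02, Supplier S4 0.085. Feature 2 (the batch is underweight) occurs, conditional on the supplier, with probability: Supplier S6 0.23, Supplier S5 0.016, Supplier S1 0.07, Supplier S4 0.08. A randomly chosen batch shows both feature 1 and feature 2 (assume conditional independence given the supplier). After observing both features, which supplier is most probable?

Supplier S6

By Bayes' rule, posterior ∝ prior × likelihood:
  Supplier S6: 0.078 × 0.076 × 0.23 = 0.00136344
  Supplier S5: 0.136 × 0.02 × 0.016 = 0.00004352
  Supplier S1: 0.706 × 0.02 × 0.07 = 0.0009884
  Supplier S4: 0.08 × 0.085 × 0.08 = 0.000544
Sum = 0.00293936.
Largest term belongs to Supplier S6, so Supplier S6 is most probable.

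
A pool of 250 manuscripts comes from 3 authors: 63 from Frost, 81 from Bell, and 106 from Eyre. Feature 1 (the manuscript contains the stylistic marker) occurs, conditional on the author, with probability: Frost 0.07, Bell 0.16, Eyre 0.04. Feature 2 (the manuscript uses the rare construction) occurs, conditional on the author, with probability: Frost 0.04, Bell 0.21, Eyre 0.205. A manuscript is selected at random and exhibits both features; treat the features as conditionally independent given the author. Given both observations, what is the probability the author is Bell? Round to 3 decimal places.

Prior × likelihood for each hypothesis:
  Frost: 0.252 × 0.07 × 0.04 = 0.0007056
  Bell: 0.324 × 0.16 × 0.21 = 0.0108864
  Eyre: 0.424 × 0.04 × 0.205 = 0.0034768
Sum = 0.0150688.
P(Bell | evidence) = 0.0108864 / 0.0150688 ≈ 0.722.

0.722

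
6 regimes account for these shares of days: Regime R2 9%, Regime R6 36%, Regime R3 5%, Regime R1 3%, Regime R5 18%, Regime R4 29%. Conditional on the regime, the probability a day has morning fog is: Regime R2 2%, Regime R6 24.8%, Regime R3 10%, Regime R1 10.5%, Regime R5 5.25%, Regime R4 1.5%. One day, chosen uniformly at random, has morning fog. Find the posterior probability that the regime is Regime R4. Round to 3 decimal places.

0.038

Unnormalized posteriors (prior × likelihood):
  Regime R2: 0.09 × 0.02 = 0.0018
  Regime R6: 0.36 × 0.248 = 0.08928
  Regime R3: 0.05 × 0.1 = 0.005
  Regime R1: 0.03 × 0.105 = 0.00315
  Regime R5: 0.18 × 0.0525 = 0.00945
  Regime R4: 0.29 × 0.015 = 0.00435
Sum = 0.11303.
P(Regime R4 | evidence) = 0.00435 / 0.11303 ≈ 0.038.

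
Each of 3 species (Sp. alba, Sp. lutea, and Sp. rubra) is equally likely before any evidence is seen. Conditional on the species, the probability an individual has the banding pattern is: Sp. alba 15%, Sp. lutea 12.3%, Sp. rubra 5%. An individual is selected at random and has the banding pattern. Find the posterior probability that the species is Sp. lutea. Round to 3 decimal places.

0.381

With a uniform prior (1/3 each), posterior ∝ likelihood:
  Sp. alba: 0.15
  Sp. lutea: 0.123
  Sp. rubra: 0.05
Sum = 0.323.
P(Sp. lutea | evidence) = 0.123 / 0.323 ≈ 0.381.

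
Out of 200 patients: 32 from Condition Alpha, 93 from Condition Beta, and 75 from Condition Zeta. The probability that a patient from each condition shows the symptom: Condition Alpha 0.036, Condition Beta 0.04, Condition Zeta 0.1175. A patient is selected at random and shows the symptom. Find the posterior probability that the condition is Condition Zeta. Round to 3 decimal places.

0.644

Unnormalized posteriors (prior × likelihood):
  Condition Alpha: 0.16 × 0.036 = 0.00576
  Condition Beta: 0.465 × 0.04 = 0.0186
  Condition Zeta: 0.375 × 0.1175 = 0.0440625
Total = 0.0684225.
P(Condition Zeta | evidence) = 0.0440625 / 0.0684225 ≈ 0.644.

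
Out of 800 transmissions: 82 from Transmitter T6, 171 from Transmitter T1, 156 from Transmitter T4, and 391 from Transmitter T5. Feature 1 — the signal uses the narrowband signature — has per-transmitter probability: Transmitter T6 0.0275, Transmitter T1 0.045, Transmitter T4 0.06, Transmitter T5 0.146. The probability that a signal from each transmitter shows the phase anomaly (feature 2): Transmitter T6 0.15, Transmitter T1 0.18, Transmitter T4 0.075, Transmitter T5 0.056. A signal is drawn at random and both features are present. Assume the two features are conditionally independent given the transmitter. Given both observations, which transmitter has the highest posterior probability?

Unnormalized posteriors (prior × likelihood):
  Transmitter T6: 0.1025 × 0.0275 × 0.15 = 0.0004228125
  Transmitter T1: 0.21375 × 0.045 × 0.18 = 0.001731375
  Transmitter T4: 0.195 × 0.06 × 0.075 = 0.0008775
  Transmitter T5: 0.48875 × 0.146 × 0.056 = 0.00399602
Normalizing constant = 0.0070277075.
Largest term belongs to Transmitter T5, so Transmitter T5 is most probable.

Transmitter T5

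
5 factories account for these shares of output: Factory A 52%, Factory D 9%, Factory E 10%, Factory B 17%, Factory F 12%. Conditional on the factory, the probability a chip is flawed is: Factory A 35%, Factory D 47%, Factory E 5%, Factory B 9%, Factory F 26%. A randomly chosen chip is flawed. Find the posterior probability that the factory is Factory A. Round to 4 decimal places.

0.6599

Unnormalized posteriors (prior × likelihood):
  Factory A: 0.52 × 0.35 = 0.182
  Factory D: 0.09 × 0.47 = 0.0423
  Factory E: 0.1 × 0.05 = 0.005
  Factory B: 0.17 × 0.09 = 0.0153
  Factory F: 0.12 × 0.26 = 0.0312
Total = 0.2758.
P(Factory A | evidence) = 0.182 / 0.2758 ≈ 0.6599.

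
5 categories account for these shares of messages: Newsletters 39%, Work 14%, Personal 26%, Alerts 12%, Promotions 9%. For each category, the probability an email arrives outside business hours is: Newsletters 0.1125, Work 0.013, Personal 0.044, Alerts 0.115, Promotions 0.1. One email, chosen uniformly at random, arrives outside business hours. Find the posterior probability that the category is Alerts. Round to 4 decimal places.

0.1726

By Bayes' rule, posterior ∝ prior × likelihood:
  Newsletters: 0.39 × 0.1125 = 0.043875
  Work: 0.14 × 0.013 = 0.00182
  Personal: 0.26 × 0.044 = 0.01144
  Alerts: 0.12 × 0.115 = 0.0138
  Promotions: 0.09 × 0.1 = 0.009
Sum = 0.079935.
P(Alerts | evidence) = 0.0138 / 0.079935 ≈ 0.1726.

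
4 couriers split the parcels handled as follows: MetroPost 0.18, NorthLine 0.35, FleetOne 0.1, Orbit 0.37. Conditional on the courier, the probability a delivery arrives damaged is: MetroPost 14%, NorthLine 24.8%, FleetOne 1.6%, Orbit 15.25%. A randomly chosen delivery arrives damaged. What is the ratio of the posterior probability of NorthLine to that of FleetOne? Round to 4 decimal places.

By Bayes' rule, posterior ∝ prior × likelihood:
  MetroPost: 0.18 × 0.14 = 0.0252
  NorthLine: 0.35 × 0.248 = 0.0868
  FleetOne: 0.1 × 0.016 = 0.0016
  Orbit: 0.37 × 0.1525 = 0.056425
Normalizing constant = 0.170025.
The ratio is 0.0868 / 0.0016 (the normalizer cancels) = 54.2500.

54.2500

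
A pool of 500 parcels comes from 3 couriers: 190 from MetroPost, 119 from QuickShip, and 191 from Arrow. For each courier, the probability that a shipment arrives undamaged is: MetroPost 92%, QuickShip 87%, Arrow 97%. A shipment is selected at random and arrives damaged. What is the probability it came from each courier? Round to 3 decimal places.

Taking complements, P(damaged | each) = MetroPost 0.08, QuickShip 0.13, Arrow 0.03.
By Bayes' rule, posterior ∝ prior × likelihood:
  MetroPost: 0.38 × 0.08 = 0.0304
  QuickShip: 0.238 × 0.13 = 0.03094
  Arrow: 0.382 × 0.03 = 0.01146
Normalizing constant = 0.0728.
P(MetroPost | damaged) = 0.0304/0.0728 ≈ 0.418
P(QuickShip | damaged) = 0.03094/0.0728 ≈ 0.425
P(Arrow | damaged) = 0.01146/0.0728 ≈ 0.157
(Check: 0.418+0.425+0.157 = 1.000.)

MetroPost 0.418, QuickShip 0.425, Arrow 0.157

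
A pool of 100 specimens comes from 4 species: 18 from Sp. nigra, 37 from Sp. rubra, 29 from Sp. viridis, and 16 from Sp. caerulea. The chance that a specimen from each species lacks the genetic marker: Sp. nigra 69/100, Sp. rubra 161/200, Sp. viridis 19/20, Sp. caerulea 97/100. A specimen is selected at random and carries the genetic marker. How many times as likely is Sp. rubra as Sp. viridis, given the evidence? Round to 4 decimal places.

4.9759

Taking complements, P(marker | each) = Sp. nigra 0.31, Sp. rubra 0.195, Sp. viridis 0.05, Sp. caerulea 0.03.
Unnormalized posteriors (prior × likelihood):
  Sp. nigra: 0.18 × 0.31 = 0.0558
  Sp. rubra: 0.37 × 0.195 = 0.07215
  Sp. viridis: 0.29 × 0.05 = 0.0145
  Sp. caerulea: 0.16 × 0.03 = 0.0048
Total = 0.14725.
The ratio is 0.07215 / 0.0145 (the normalizer cancels) = 4.9759.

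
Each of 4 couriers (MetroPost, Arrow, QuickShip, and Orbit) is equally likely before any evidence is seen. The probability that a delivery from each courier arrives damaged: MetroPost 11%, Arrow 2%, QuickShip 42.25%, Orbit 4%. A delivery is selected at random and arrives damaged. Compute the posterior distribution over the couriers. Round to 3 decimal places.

MetroPost 0.186, Arrow 0.034, QuickShip 0.713, Orbit 0.068

Since the prior is uniform, the posterior is proportional to the likelihood:
  MetroPost: 0.11
  Arrow: 0.02
  QuickShip: 0.4225
  Orbit: 0.04
Normalizing constant = 0.5925.
P(MetroPost | damaged) = 0.11/0.5925 ≈ 0.186
P(Arrow | damaged) = 0.02/0.5925 ≈ 0.034
P(QuickShip | damaged) = 0.4225/0.5925 ≈ 0.713
P(Orbit | damaged) = 0.04/0.5925 ≈ 0.068
(Check: 0.186+0.034+0.713+0.068 = 1.001.)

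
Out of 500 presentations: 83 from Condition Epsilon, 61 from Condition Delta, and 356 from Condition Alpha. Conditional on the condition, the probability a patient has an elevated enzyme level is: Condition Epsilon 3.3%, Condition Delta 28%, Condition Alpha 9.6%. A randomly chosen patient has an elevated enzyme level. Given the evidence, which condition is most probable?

Condition Alpha

Prior × likelihood for each hypothesis:
  Condition Epsilon: 0.166 × 0.033 = 0.005478
  Condition Delta: 0.122 × 0.28 = 0.03416
  Condition Alpha: 0.712 × 0.096 = 0.068352
Normalizing constant = 0.10799.
Largest term belongs to Condition Alpha, so Condition Alpha is most probable.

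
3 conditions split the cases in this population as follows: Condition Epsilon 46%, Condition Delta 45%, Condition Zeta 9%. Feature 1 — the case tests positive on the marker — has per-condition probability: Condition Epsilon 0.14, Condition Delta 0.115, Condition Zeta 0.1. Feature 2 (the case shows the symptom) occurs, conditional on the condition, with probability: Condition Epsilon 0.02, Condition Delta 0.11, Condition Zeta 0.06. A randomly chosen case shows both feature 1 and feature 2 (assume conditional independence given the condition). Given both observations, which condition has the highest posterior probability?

Condition Delta

Prior × likelihood for each hypothesis:
  Condition Epsilon: 0.46 × 0.14 × 0.02 = 0.001288
  Condition Delta: 0.45 × 0.115 × 0.11 = 0.0056925
  Condition Zeta: 0.09 × 0.1 × 0.06 = 0.00054
Normalizing constant = 0.0075205.
Largest term belongs to Condition Delta, so Condition Delta is most probable.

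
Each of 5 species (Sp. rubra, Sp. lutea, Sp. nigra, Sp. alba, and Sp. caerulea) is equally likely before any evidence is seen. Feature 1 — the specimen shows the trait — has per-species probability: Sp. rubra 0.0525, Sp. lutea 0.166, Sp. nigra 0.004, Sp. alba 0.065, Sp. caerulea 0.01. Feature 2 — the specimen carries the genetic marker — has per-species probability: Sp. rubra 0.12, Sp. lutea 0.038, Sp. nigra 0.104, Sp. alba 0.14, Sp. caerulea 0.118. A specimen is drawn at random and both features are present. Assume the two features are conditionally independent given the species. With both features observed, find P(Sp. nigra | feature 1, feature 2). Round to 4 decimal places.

Since the prior is uniform, the posterior is proportional to the likelihood:
  Sp. rubra: 0.0525 × 0.12 = 0.0063
  Sp. lutea: 0.166 × 0.038 = 0.006308
  Sp. nigra: 0.004 × 0.104 = 0.000416
  Sp. alba: 0.065 × 0.14 = 0.0091
  Sp. caerulea: 0.01 × 0.118 = 0.00118
Total = 0.023304.
P(Sp. nigra | evidence) = 0.000416 / 0.023304 ≈ 0.0179.

0.0179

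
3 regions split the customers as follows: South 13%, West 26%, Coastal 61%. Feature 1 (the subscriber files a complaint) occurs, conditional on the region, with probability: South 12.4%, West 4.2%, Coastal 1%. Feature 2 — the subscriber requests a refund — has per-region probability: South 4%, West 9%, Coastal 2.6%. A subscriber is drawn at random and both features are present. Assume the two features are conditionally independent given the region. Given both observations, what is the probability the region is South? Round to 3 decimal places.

0.361

Unnormalized posteriors (prior × likelihood):
  South: 0.13 × 0.124 × 0.04 = 0.0006448
  West: 0.26 × 0.042 × 0.09 = 0.0009828
  Coastal: 0.61 × 0.01 × 0.026 = 0.0001586
Sum = 0.0017862.
P(South | evidence) = 0.0006448 / 0.0017862 ≈ 0.361.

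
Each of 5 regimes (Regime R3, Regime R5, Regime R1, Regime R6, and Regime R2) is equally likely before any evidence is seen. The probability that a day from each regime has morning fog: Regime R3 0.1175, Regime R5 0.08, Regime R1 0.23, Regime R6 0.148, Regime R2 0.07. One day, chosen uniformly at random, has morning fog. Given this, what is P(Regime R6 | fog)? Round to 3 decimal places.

With a uniform prior (1/5 each), posterior ∝ likelihood:
  Regime R3: 0.1175
  Regime R5: 0.08
  Regime R1: 0.23
  Regime R6: 0.148
  Regime R2: 0.07
Total = 0.6455.
P(Regime R6 | evidence) = 0.148 / 0.6455 ≈ 0.229.

0.229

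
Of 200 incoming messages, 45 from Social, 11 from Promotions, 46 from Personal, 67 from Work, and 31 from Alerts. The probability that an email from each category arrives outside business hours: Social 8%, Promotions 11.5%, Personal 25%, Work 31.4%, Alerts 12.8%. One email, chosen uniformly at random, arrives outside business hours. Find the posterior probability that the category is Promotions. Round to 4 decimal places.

Unnormalized posteriors (prior × likelihood):
  Social: 0.225 × 0.08 = 0.018
  Promotions: 0.055 × 0.115 = 0.006325
  Personal: 0.23 × 0.25 = 0.0575
  Work: 0.335 × 0.314 = 0.10519
  Alerts: 0.155 × 0.128 = 0.01984
Normalizing constant = 0.206855.
P(Promotions | evidence) = 0.006325 / 0.206855 ≈ 0.0306.

0.0306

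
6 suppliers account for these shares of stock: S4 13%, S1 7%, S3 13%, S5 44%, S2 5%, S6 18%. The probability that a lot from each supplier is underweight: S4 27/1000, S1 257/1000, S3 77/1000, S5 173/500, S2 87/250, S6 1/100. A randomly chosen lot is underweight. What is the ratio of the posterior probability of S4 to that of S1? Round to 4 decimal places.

0.1951

Prior × likelihood for each hypothesis:
  S4: 0.13 × 0.027 = 0.00351
  S1: 0.07 × 0.257 = 0.01799
  S3: 0.13 × 0.077 = 0.01001
  S5: 0.44 × 0.346 = 0.15224
  S2: 0.05 × 0.348 = 0.0174
  S6: 0.18 × 0.01 = 0.0018
Total = 0.20295.
The ratio is 0.00351 / 0.01799 (the normalizer cancels) = 0.1951.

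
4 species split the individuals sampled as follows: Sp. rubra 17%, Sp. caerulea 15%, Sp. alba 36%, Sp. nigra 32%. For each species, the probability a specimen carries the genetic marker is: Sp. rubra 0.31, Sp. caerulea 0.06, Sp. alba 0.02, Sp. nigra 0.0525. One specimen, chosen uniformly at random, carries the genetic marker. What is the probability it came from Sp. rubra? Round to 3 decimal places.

0.615

By Bayes' rule, posterior ∝ prior × likelihood:
  Sp. rubra: 0.17 × 0.31 = 0.0527
  Sp. caerulea: 0.15 × 0.06 = 0.009
  Sp. alba: 0.36 × 0.02 = 0.0072
  Sp. nigra: 0.32 × 0.0525 = 0.0168
Total = 0.0857.
P(Sp. rubra | evidence) = 0.0527 / 0.0857 ≈ 0.615.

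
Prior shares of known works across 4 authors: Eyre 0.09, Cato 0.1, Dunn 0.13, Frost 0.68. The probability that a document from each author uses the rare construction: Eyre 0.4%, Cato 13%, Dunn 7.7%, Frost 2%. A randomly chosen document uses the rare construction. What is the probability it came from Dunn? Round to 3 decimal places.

0.271

Prior × likelihood for each hypothesis:
  Eyre: 0.09 × 0.004 = 0.00036
  Cato: 0.1 × 0.13 = 0.013
  Dunn: 0.13 × 0.077 = 0.01001
  Frost: 0.68 × 0.02 = 0.0136
Sum = 0.03697.
P(Dunn | evidence) = 0.01001 / 0.03697 ≈ 0.271.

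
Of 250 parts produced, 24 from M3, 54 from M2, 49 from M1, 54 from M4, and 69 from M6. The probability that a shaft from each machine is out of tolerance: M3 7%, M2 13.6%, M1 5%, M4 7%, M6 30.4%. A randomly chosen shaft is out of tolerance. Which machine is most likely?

M6

Unnormalized posteriors (prior × likelihood):
  M3: 0.096 × 0.07 = 0.00672
  M2: 0.216 × 0.136 = 0.029376
  M1: 0.196 × 0.05 = 0.0098
  M4: 0.216 × 0.07 = 0.01512
  M6: 0.276 × 0.304 = 0.083904
Normalizing constant = 0.14492.
Largest term belongs to M6, so M6 is most probable.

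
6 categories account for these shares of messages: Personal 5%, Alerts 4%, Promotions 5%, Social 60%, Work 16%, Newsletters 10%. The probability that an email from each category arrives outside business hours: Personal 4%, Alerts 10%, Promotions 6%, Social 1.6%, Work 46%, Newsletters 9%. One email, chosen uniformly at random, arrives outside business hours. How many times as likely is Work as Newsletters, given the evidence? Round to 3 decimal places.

Unnormalized posteriors (prior × likelihood):
  Personal: 0.05 × 0.04 = 0.002
  Alerts: 0.04 × 0.1 = 0.004
  Promotions: 0.05 × 0.06 = 0.003
  Social: 0.6 × 0.016 = 0.0096
  Work: 0.16 × 0.46 = 0.0736
  Newsletters: 0.1 × 0.09 = 0.009
Total = 0.1012.
The ratio is 0.0736 / 0.009 (the normalizer cancels) = 8.178.

8.178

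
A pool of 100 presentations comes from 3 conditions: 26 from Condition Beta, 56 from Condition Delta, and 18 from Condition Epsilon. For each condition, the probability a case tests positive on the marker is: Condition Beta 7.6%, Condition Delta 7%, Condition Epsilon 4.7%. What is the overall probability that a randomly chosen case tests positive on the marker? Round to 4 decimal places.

Unnormalized posteriors (prior × likelihood):
  Condition Beta: 0.26 × 0.076 = 0.01976
  Condition Delta: 0.56 × 0.07 = 0.0392
  Condition Epsilon: 0.18 × 0.047 = 0.00846
P(marker-positive) = 0.01976 + 0.0392 + 0.00846 = 0.06742 → 0.0674.

0.0674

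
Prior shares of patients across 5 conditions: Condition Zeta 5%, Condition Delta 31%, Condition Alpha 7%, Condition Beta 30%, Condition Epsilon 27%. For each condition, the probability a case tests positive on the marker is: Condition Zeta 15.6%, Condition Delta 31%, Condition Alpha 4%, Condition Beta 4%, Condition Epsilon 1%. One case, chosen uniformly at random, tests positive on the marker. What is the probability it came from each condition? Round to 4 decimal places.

Condition Zeta 0.0643, Condition Delta 0.7916, Condition Alpha 0.0231, Condition Beta 0.0988, Condition Epsilon 0.0222

Prior × likelihood for each hypothesis:
  Condition Zeta: 0.05 × 0.156 = 0.0078
  Condition Delta: 0.31 × 0.31 = 0.0961
  Condition Alpha: 0.07 × 0.04 = 0.0028
  Condition Beta: 0.3 × 0.04 = 0.012
  Condition Epsilon: 0.27 × 0.01 = 0.0027
Sum = 0.1214.
P(Condition Zeta | marker-positive) = 0.0078/0.1214 ≈ 0.0643
P(Condition Delta | marker-positive) = 0.0961/0.1214 ≈ 0.7916
P(Condition Alpha | marker-positive) = 0.0028/0.1214 ≈ 0.0231
P(Condition Beta | marker-positive) = 0.012/0.1214 ≈ 0.0988
P(Condition Epsilon | marker-positive) = 0.0027/0.1214 ≈ 0.0222
(Check: 0.0643+0.7916+0.0231+0.0988+0.0222 = 1.0000.)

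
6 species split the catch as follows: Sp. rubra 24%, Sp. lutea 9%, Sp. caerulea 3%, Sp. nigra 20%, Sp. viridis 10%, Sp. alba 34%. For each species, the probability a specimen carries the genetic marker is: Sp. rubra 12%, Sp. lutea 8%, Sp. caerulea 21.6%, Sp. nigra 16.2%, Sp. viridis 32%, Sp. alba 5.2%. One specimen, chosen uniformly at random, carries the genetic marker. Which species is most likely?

Sp. nigra

Unnormalized posteriors (prior × likelihood):
  Sp. rubra: 0.24 × 0.12 = 0.0288
  Sp. lutea: 0.09 × 0.08 = 0.0072
  Sp. caerulea: 0.03 × 0.216 = 0.00648
  Sp. nigra: 0.2 × 0.162 = 0.0324
  Sp. viridis: 0.1 × 0.32 = 0.032
  Sp. alba: 0.34 × 0.052 = 0.01768
Normalizing constant = 0.12456.
Largest term belongs to Sp. nigra, so Sp. nigra is most probable.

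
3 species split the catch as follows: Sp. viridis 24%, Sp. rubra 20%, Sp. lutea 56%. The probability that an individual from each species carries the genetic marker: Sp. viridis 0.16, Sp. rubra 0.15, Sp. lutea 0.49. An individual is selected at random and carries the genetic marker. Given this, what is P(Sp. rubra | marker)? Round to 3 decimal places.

By Bayes' rule, posterior ∝ prior × likelihood:
  Sp. viridis: 0.24 × 0.16 = 0.0384
  Sp. rubra: 0.2 × 0.15 = 0.03
  Sp. lutea: 0.56 × 0.49 = 0.2744
Total = 0.3428.
P(Sp. rubra | evidence) = 0.03 / 0.3428 ≈ 0.088.

0.088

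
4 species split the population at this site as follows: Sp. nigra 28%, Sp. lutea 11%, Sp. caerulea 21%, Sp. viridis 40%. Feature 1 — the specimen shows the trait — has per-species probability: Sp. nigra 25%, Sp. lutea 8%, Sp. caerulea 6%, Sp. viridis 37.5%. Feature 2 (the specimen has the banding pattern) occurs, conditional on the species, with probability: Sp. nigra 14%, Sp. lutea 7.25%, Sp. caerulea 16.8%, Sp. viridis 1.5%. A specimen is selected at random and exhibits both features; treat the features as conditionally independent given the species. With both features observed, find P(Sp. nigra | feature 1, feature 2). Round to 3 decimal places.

0.662

Prior × likelihood for each hypothesis:
  Sp. nigra: 0.28 × 0.25 × 0.14 = 0.0098
  Sp. lutea: 0.11 × 0.08 × 0.0725 = 0.000638
  Sp. caerulea: 0.21 × 0.06 × 0.168 = 0.0021168
  Sp. viridis: 0.4 × 0.375 × 0.015 = 0.00225
Normalizing constant = 0.0148048.
P(Sp. nigra | evidence) = 0.0098 / 0.0148048 ≈ 0.662.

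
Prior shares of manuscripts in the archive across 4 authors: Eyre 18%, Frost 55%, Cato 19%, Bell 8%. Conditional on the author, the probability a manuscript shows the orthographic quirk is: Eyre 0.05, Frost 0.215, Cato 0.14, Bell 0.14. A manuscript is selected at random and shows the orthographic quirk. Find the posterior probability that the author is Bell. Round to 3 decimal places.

0.068

Prior × likelihood for each hypothesis:
  Eyre: 0.18 × 0.05 = 0.009
  Frost: 0.55 × 0.215 = 0.11825
  Cato: 0.19 × 0.14 = 0.0266
  Bell: 0.08 × 0.14 = 0.0112
Total = 0.16505.
P(Bell | evidence) = 0.0112 / 0.16505 ≈ 0.068.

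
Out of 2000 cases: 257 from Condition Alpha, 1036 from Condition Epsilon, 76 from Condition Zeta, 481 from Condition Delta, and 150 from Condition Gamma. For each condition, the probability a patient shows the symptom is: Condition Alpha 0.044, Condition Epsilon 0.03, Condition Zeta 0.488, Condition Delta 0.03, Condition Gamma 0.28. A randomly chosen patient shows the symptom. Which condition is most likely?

Condition Gamma

Prior × likelihood for each hypothesis:
  Condition Alpha: 0.1285 × 0.044 = 0.005654
  Condition Epsilon: 0.518 × 0.03 = 0.01554
  Condition Zeta: 0.038 × 0.488 = 0.018544
  Condition Delta: 0.2405 × 0.03 = 0.007215
  Condition Gamma: 0.075 × 0.28 = 0.021
Normalizing constant = 0.067953.
Largest term belongs to Condition Gamma, so Condition Gamma is most probable.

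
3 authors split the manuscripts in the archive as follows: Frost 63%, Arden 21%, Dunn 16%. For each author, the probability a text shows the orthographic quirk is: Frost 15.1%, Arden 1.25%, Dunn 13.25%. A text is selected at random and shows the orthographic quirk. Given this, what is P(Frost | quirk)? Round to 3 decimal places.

Prior × likelihood for each hypothesis:
  Frost: 0.63 × 0.151 = 0.09513
  Arden: 0.21 × 0.0125 = 0.002625
  Dunn: 0.16 × 0.1325 = 0.0212
Sum = 0.118955.
P(Frost | evidence) = 0.09513 / 0.118955 ≈ 0.800.

0.800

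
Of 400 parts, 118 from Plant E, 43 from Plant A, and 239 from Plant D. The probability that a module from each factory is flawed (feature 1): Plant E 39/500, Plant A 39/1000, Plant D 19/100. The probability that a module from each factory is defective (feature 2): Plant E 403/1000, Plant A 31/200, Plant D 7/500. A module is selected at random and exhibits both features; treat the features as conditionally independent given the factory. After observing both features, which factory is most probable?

Unnormalized posteriors (prior × likelihood):
  Plant E: 0.295 × 0.078 × 0.403 = 0.00927303
  Plant A: 0.1075 × 0.039 × 0.155 = 0.0006498375
  Plant D: 0.5975 × 0.19 × 0.014 = 0.00158935
Sum = 0.0115122175.
Largest term belongs to Plant E, so Plant E is most probable.

Plant E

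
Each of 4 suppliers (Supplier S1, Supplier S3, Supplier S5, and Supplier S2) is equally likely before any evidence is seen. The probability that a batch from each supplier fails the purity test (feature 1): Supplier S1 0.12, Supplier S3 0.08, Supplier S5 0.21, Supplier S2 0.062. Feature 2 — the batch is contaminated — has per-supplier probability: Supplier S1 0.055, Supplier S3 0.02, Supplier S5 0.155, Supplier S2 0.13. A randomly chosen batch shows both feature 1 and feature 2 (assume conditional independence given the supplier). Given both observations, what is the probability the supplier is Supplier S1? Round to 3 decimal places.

0.135

With a uniform prior (1/4 each), posterior ∝ likelihood:
  Supplier S1: 0.12 × 0.055 = 0.0066
  Supplier S3: 0.08 × 0.02 = 0.0016
  Supplier S5: 0.21 × 0.155 = 0.03255
  Supplier S2: 0.062 × 0.13 = 0.00806
Normalizing constant = 0.04881.
P(Supplier S1 | evidence) = 0.0066 / 0.04881 ≈ 0.135.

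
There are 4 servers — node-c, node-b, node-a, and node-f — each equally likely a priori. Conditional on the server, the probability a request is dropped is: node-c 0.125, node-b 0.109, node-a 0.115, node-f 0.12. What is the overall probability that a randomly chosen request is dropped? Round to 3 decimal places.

Since the prior is uniform, the posterior is proportional to the likelihood:
  node-c: 0.125
  node-b: 0.109
  node-a: 0.115
  node-f: 0.12
P(dropped) = (1/4) × (0.125 + 0.109 + 0.115 + 0.12) = 0.469/4 ≈ 0.117.

0.117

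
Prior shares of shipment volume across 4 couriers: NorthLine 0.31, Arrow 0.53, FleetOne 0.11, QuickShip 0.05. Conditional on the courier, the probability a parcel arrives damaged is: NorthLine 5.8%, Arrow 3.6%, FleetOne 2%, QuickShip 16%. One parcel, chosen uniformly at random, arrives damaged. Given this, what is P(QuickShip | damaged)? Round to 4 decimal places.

0.1693

Compute prior × likelihood for every hypothesis:
  NorthLine: 0.31 × 0.058 = 0.01798
  Arrow: 0.53 × 0.036 = 0.01908
  FleetOne: 0.11 × 0.02 = 0.0022
  QuickShip: 0.05 × 0.16 = 0.008
Sum = 0.04726.
P(QuickShip | evidence) = 0.008 / 0.04726 ≈ 0.1693.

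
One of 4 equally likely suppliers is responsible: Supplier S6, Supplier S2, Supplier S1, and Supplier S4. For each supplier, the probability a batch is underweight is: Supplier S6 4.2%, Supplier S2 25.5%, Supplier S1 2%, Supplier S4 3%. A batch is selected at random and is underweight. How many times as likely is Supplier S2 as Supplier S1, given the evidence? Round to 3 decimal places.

12.750

Since the prior is uniform, the posterior is proportional to the likelihood:
  Supplier S6: 0.042
  Supplier S2: 0.255
  Supplier S1: 0.02
  Supplier S4: 0.03
Total = 0.347.
The ratio is 0.255 / 0.02 (the normalizer cancels) = 12.750.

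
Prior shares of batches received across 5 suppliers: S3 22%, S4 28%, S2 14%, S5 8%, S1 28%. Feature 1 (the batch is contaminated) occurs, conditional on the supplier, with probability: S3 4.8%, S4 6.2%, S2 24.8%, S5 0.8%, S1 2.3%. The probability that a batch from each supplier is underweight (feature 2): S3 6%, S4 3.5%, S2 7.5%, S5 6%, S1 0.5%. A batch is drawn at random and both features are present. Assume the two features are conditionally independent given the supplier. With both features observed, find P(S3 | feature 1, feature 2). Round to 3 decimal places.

Compute prior × likelihood for every hypothesis:
  S3: 0.22 × 0.048 × 0.06 = 0.0006336
  S4: 0.28 × 0.062 × 0.035 = 0.0006076
  S2: 0.14 × 0.248 × 0.075 = 0.002604
  S5: 0.08 × 0.008 × 0.06 = 0.0000384
  S1: 0.28 × 0.023 × 0.005 = 0.0000322
Sum = 0.0039158.
P(S3 | evidence) = 0.0006336 / 0.0039158 ≈ 0.162.

0.162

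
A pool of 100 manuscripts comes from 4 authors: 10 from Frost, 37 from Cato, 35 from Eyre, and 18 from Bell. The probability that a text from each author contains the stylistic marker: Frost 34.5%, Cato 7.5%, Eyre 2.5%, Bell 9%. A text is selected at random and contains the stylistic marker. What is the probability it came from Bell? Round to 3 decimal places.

By Bayes' rule, posterior ∝ prior × likelihood:
  Frost: 0.1 × 0.345 = 0.0345
  Cato: 0.37 × 0.075 = 0.02775
  Eyre: 0.35 × 0.025 = 0.00875
  Bell: 0.18 × 0.09 = 0.0162
Total = 0.0872.
P(Bell | evidence) = 0.0162 / 0.0872 ≈ 0.186.

0.186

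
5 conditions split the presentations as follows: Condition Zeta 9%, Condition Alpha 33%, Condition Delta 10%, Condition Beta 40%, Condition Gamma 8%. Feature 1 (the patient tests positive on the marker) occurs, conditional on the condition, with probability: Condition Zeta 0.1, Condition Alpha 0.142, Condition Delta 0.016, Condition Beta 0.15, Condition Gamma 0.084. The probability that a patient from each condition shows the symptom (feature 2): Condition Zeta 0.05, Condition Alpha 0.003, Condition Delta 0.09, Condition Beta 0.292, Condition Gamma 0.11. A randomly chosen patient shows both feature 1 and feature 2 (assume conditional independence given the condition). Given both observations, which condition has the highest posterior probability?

Prior × likelihood for each hypothesis:
  Condition Zeta: 0.09 × 0.1 × 0.05 = 0.00045
  Condition Alpha: 0.33 × 0.142 × 0.003 = 0.00014058
  Condition Delta: 0.1 × 0.016 × 0.09 = 0.000144
  Condition Beta: 0.4 × 0.15 × 0.292 = 0.01752
  Condition Gamma: 0.08 × 0.084 × 0.11 = 0.0007392
Total = 0.01899378.
Largest term belongs to Condition Beta, so Condition Beta is most probable.

Condition Beta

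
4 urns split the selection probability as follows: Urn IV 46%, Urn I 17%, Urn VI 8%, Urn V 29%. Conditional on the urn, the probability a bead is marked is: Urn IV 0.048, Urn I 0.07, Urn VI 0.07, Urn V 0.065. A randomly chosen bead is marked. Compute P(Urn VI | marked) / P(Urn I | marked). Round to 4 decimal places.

0.4706

Unnormalized posteriors (prior × likelihood):
  Urn IV: 0.46 × 0.048 = 0.02208
  Urn I: 0.17 × 0.07 = 0.0119
  Urn VI: 0.08 × 0.07 = 0.0056
  Urn V: 0.29 × 0.065 = 0.01885
Normalizing constant = 0.05843.
The ratio is 0.0056 / 0.0119 (the normalizer cancels) = 0.4706.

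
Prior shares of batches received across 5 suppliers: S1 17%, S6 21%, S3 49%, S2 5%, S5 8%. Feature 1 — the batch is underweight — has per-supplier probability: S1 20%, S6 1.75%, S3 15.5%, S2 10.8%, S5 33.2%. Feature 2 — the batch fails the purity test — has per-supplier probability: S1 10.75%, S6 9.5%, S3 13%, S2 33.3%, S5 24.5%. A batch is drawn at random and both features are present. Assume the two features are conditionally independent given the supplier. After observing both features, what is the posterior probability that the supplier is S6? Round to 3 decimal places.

0.016

Prior × likelihood for each hypothesis:
  S1: 0.17 × 0.2 × 0.1075 = 0.003655
  S6: 0.21 × 0.0175 × 0.095 = 0.000349125
  S3: 0.49 × 0.155 × 0.13 = 0.0098735
  S2: 0.05 × 0.108 × 0.333 = 0.0017982
  S5: 0.08 × 0.332 × 0.245 = 0.0065072
Total = 0.022183025.
P(S6 | evidence) = 0.000349125 / 0.022183025 ≈ 0.016.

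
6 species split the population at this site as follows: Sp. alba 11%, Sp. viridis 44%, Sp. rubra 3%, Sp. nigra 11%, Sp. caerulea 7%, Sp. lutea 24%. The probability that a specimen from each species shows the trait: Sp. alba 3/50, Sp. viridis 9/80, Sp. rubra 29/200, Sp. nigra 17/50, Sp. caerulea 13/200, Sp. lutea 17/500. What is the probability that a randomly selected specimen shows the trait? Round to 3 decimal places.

0.111

Prior × likelihood for each hypothesis:
  Sp. alba: 0.11 × 0.06 = 0.0066
  Sp. viridis: 0.44 × 0.1125 = 0.0495
  Sp. rubra: 0.03 × 0.145 = 0.00435
  Sp. nigra: 0.11 × 0.34 = 0.0374
  Sp. caerulea: 0.07 × 0.065 = 0.00455
  Sp. lutea: 0.24 × 0.034 = 0.00816
P(trait) = 0.0066 + 0.0495 + 0.00435 + 0.0374 + 0.00455 + 0.00816 = 0.11056 → 0.111.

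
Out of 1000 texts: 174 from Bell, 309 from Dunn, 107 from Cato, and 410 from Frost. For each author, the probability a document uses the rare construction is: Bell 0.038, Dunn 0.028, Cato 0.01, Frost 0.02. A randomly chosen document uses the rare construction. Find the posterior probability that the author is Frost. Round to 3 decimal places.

0.334

By Bayes' rule, posterior ∝ prior × likelihood:
  Bell: 0.174 × 0.038 = 0.006612
  Dunn: 0.309 × 0.028 = 0.008652
  Cato: 0.107 × 0.01 = 0.00107
  Frost: 0.41 × 0.02 = 0.0082
Normalizing constant = 0.024534.
P(Frost | evidence) = 0.0082 / 0.024534 ≈ 0.334.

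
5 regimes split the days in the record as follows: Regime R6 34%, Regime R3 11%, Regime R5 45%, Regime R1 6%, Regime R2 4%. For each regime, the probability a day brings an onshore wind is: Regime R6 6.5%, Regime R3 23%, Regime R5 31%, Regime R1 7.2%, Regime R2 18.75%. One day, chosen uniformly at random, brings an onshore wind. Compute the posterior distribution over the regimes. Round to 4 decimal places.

Regime R6 0.1112, Regime R3 0.1273, Regime R5 0.7020, Regime R1 0.0217, Regime R2 0.0377

Compute prior × likelihood for every hypothesis:
  Regime R6: 0.34 × 0.065 = 0.0221
  Regime R3: 0.11 × 0.23 = 0.0253
  Regime R5: 0.45 × 0.31 = 0.1395
  Regime R1: 0.06 × 0.072 = 0.00432
  Regime R2: 0.04 × 0.1875 = 0.0075
Total = 0.19872.
P(Regime R6 | onshore) = 0.0221/0.19872 ≈ 0.1112
P(Regime R3 | onshore) = 0.0253/0.19872 ≈ 0.1273
P(Regime R5 | onshore) = 0.1395/0.19872 ≈ 0.7020
P(Regime R1 | onshore) = 0.00432/0.19872 ≈ 0.0217
P(Regime R2 | onshore) = 0.0075/0.19872 ≈ 0.0377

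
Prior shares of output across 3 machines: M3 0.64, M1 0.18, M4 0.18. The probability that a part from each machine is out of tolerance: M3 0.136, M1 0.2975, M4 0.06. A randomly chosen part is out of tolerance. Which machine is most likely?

Prior × likelihood for each hypothesis:
  M3: 0.64 × 0.136 = 0.08704
  M1: 0.18 × 0.2975 = 0.05355
  M4: 0.18 × 0.06 = 0.0108
Total = 0.15139.
Largest term belongs to M3, so M3 is most probable.

M3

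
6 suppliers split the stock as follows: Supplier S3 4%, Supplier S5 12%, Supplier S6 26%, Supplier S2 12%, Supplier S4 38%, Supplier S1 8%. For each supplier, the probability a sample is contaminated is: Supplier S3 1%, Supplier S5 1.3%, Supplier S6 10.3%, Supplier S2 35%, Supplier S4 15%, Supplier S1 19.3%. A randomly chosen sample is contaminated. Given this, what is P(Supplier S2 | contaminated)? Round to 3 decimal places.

0.293

By Bayes' rule, posterior ∝ prior × likelihood:
  Supplier S3: 0.04 × 0.01 = 0.0004
  Supplier S5: 0.12 × 0.013 = 0.00156
  Supplier S6: 0.26 × 0.103 = 0.02678
  Supplier S2: 0.12 × 0.35 = 0.042
  Supplier S4: 0.38 × 0.15 = 0.057
  Supplier S1: 0.08 × 0.193 = 0.01544
Normalizing constant = 0.14318.
P(Supplier S2 | evidence) = 0.042 / 0.14318 ≈ 0.293.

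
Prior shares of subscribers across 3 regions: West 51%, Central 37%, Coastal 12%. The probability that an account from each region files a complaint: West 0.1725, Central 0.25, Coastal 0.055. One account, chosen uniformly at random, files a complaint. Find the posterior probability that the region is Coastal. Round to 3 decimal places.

0.035

Compute prior × likelihood for every hypothesis:
  West: 0.51 × 0.1725 = 0.087975
  Central: 0.37 × 0.25 = 0.0925
  Coastal: 0.12 × 0.055 = 0.0066
Total = 0.187075.
P(Coastal | evidence) = 0.0066 / 0.187075 ≈ 0.035.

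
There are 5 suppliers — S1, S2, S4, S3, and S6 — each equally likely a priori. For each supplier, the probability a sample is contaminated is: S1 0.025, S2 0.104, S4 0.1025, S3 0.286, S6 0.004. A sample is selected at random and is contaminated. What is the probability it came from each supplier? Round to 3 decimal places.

With a uniform prior (1/5 each), posterior ∝ likelihood:
  S1: 0.025
  S2: 0.104
  S4: 0.1025
  S3: 0.286
  S6: 0.004
Sum = 0.5215.
P(S1 | contaminated) = 0.025/0.5215 ≈ 0.048
P(S2 | contaminated) = 0.104/0.5215 ≈ 0.199
P(S4 | contaminated) = 0.1025/0.5215 ≈ 0.197
P(S3 | contaminated) = 0.286/0.5215 ≈ 0.548
P(S6 | contaminated) = 0.004/0.5215 ≈ 0.008
(Check: 0.048+0.199+0.197+0.548+0.008 = 1.000.)

S1 0.048, S2 0.199, S4 0.197, S3 0.548, S6 0.008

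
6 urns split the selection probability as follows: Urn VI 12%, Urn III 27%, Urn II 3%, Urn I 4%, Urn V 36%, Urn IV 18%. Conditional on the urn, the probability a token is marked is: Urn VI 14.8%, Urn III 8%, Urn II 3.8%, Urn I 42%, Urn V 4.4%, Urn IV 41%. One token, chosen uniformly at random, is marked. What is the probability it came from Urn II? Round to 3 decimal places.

0.008

Compute prior × likelihood for every hypothesis:
  Urn VI: 0.12 × 0.148 = 0.01776
  Urn III: 0.27 × 0.08 = 0.0216
  Urn II: 0.03 × 0.038 = 0.00114
  Urn I: 0.04 × 0.42 = 0.0168
  Urn V: 0.36 × 0.044 = 0.01584
  Urn IV: 0.18 × 0.41 = 0.0738
Normalizing constant = 0.14694.
P(Urn II | evidence) = 0.00114 / 0.14694 ≈ 0.008.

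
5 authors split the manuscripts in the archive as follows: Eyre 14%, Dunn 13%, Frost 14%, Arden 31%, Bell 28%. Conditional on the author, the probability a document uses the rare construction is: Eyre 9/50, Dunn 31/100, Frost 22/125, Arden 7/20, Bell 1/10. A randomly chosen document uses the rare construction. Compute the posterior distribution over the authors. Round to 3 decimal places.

By Bayes' rule, posterior ∝ prior × likelihood:
  Eyre: 0.14 × 0.18 = 0.0252
  Dunn: 0.13 × 0.31 = 0.0403
  Frost: 0.14 × 0.176 = 0.02464
  Arden: 0.31 × 0.35 = 0.1085
  Bell: 0.28 × 0.1 = 0.028
Normalizing constant = 0.22664.
P(Eyre | rare-form) = 0.0252/0.22664 ≈ 0.111
P(Dunn | rare-form) = 0.0403/0.22664 ≈ 0.178
P(Frost | rare-form) = 0.02464/0.22664 ≈ 0.109
P(Arden | rare-form) = 0.1085/0.22664 ≈ 0.479
P(Bell | rare-form) = 0.028/0.22664 ≈ 0.124

Eyre 0.111, Dunn 0.178, Frost 0.109, Arden 0.479, Bell 0.124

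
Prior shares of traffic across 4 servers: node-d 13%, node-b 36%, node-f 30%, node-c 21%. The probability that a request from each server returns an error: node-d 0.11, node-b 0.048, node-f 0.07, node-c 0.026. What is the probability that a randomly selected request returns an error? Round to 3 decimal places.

Compute prior × likelihood for every hypothesis:
  node-d: 0.13 × 0.11 = 0.0143
  node-b: 0.36 × 0.048 = 0.01728
  node-f: 0.3 × 0.07 = 0.021
  node-c: 0.21 × 0.026 = 0.00546
P(error) = 0.0143 + 0.01728 + 0.021 + 0.00546 = 0.05804 → 0.058.

0.058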